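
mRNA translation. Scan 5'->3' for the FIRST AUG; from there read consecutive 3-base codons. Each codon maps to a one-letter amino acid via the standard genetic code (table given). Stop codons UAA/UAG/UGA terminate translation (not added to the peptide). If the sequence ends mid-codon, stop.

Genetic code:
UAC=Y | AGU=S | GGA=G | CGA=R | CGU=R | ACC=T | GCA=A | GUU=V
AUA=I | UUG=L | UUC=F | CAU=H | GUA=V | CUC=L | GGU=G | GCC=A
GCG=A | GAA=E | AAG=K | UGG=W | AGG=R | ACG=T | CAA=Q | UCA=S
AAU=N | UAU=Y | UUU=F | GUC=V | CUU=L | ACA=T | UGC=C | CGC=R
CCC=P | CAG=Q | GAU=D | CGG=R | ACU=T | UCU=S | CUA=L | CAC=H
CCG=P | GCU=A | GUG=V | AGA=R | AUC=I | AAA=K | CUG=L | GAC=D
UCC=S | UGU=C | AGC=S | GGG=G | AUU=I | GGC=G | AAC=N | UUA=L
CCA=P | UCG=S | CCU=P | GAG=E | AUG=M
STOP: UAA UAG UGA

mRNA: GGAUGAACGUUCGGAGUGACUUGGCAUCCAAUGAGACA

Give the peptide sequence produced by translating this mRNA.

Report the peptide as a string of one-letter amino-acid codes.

Answer: MNVRSDLASNET

Derivation:
start AUG at pos 2
pos 2: AUG -> M; peptide=M
pos 5: AAC -> N; peptide=MN
pos 8: GUU -> V; peptide=MNV
pos 11: CGG -> R; peptide=MNVR
pos 14: AGU -> S; peptide=MNVRS
pos 17: GAC -> D; peptide=MNVRSD
pos 20: UUG -> L; peptide=MNVRSDL
pos 23: GCA -> A; peptide=MNVRSDLA
pos 26: UCC -> S; peptide=MNVRSDLAS
pos 29: AAU -> N; peptide=MNVRSDLASN
pos 32: GAG -> E; peptide=MNVRSDLASNE
pos 35: ACA -> T; peptide=MNVRSDLASNET
pos 38: only 0 nt remain (<3), stop (end of mRNA)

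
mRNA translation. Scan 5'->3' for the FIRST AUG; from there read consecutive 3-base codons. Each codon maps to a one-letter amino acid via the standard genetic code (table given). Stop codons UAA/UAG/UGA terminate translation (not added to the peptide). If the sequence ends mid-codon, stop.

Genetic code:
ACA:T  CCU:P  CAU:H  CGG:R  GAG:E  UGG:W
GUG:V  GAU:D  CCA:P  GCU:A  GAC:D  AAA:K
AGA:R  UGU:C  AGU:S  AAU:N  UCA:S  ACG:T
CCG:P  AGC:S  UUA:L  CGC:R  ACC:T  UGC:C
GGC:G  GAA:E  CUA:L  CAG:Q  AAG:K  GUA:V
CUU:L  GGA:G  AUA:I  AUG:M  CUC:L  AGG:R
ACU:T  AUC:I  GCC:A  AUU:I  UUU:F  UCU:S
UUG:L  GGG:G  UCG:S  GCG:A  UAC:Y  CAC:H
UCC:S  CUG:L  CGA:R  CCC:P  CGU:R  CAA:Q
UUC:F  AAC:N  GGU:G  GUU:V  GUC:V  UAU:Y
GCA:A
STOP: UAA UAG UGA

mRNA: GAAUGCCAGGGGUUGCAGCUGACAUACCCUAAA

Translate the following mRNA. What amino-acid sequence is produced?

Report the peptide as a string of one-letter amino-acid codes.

Answer: MPGVAADIP

Derivation:
start AUG at pos 2
pos 2: AUG -> M; peptide=M
pos 5: CCA -> P; peptide=MP
pos 8: GGG -> G; peptide=MPG
pos 11: GUU -> V; peptide=MPGV
pos 14: GCA -> A; peptide=MPGVA
pos 17: GCU -> A; peptide=MPGVAA
pos 20: GAC -> D; peptide=MPGVAAD
pos 23: AUA -> I; peptide=MPGVAADI
pos 26: CCC -> P; peptide=MPGVAADIP
pos 29: UAA -> STOP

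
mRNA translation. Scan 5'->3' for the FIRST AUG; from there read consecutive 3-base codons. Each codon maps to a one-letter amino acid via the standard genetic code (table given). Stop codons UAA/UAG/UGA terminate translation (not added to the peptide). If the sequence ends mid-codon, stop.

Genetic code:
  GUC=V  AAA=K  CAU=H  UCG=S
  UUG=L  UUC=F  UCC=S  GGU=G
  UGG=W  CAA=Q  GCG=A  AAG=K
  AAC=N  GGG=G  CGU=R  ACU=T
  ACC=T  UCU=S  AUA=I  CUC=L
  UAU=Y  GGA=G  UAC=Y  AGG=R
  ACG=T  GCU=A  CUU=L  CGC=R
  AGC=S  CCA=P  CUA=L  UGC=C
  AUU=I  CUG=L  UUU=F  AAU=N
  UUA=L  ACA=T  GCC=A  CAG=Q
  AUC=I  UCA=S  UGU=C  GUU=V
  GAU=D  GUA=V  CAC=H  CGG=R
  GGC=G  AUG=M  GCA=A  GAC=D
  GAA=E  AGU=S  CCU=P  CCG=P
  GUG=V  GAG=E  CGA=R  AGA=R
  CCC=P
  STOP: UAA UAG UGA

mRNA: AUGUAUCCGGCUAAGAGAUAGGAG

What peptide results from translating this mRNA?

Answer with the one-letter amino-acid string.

Answer: MYPAKR

Derivation:
start AUG at pos 0
pos 0: AUG -> M; peptide=M
pos 3: UAU -> Y; peptide=MY
pos 6: CCG -> P; peptide=MYP
pos 9: GCU -> A; peptide=MYPA
pos 12: AAG -> K; peptide=MYPAK
pos 15: AGA -> R; peptide=MYPAKR
pos 18: UAG -> STOP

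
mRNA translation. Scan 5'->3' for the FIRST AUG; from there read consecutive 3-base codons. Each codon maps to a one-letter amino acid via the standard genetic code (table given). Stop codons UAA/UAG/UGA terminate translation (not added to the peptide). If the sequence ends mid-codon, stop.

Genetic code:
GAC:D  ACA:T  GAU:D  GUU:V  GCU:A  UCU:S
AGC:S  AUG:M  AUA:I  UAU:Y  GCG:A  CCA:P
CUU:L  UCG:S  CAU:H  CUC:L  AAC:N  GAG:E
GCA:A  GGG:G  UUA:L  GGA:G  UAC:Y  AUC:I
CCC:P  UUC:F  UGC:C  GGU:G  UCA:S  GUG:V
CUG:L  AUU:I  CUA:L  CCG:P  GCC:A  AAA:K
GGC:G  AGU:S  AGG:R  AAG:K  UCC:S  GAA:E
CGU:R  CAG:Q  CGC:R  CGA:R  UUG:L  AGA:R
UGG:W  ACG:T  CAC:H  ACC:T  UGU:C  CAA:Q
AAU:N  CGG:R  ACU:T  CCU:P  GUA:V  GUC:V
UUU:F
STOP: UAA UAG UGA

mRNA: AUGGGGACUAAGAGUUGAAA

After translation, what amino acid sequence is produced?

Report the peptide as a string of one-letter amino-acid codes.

Answer: MGTKS

Derivation:
start AUG at pos 0
pos 0: AUG -> M; peptide=M
pos 3: GGG -> G; peptide=MG
pos 6: ACU -> T; peptide=MGT
pos 9: AAG -> K; peptide=MGTK
pos 12: AGU -> S; peptide=MGTKS
pos 15: UGA -> STOP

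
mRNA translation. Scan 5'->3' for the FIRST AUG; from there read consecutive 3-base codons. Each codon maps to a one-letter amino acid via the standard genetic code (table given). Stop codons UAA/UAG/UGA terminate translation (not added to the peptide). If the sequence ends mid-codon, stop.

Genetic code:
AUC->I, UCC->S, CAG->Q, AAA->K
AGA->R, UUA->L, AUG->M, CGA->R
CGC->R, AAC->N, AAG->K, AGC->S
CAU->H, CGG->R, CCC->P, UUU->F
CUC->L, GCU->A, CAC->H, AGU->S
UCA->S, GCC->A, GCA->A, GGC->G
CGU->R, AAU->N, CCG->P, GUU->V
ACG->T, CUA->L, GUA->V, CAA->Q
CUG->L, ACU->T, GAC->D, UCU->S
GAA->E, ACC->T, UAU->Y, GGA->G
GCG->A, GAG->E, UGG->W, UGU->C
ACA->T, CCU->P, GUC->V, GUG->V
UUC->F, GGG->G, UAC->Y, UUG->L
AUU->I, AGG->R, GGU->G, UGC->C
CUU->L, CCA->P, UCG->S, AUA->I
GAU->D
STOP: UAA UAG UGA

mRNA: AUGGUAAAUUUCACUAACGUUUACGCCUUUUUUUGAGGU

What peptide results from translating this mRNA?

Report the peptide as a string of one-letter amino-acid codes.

start AUG at pos 0
pos 0: AUG -> M; peptide=M
pos 3: GUA -> V; peptide=MV
pos 6: AAU -> N; peptide=MVN
pos 9: UUC -> F; peptide=MVNF
pos 12: ACU -> T; peptide=MVNFT
pos 15: AAC -> N; peptide=MVNFTN
pos 18: GUU -> V; peptide=MVNFTNV
pos 21: UAC -> Y; peptide=MVNFTNVY
pos 24: GCC -> A; peptide=MVNFTNVYA
pos 27: UUU -> F; peptide=MVNFTNVYAF
pos 30: UUU -> F; peptide=MVNFTNVYAFF
pos 33: UGA -> STOP

Answer: MVNFTNVYAFF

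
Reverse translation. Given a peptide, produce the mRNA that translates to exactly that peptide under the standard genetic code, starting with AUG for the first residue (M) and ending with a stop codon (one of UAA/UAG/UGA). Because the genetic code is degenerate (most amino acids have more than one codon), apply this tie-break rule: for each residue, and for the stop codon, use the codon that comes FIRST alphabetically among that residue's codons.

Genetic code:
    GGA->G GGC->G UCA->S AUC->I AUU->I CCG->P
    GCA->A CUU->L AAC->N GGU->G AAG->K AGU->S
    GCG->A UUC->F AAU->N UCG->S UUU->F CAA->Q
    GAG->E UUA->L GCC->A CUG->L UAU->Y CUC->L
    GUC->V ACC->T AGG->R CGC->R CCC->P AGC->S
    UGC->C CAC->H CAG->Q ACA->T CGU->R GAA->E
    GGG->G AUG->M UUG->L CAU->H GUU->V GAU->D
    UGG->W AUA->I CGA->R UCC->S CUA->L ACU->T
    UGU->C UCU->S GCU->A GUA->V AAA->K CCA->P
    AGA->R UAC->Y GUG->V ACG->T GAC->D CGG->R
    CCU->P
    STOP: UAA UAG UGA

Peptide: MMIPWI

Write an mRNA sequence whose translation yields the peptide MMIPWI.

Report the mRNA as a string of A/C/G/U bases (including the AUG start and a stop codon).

Answer: mRNA: AUGAUGAUACCAUGGAUAUAA

Derivation:
residue 1: M -> AUG (start codon)
residue 2: M -> AUG (only codon)
residue 3: I codons sorted = AUA,AUC,AUU -> pick first = AUA
residue 4: P codons sorted = CCA,CCC,CCG,CCU -> pick first = CCA
residue 5: W -> UGG (only codon)
residue 6: I codons sorted = AUA,AUC,AUU -> pick first = AUA
terminator: stop codons sorted = UAA,UAG,UGA -> pick first = UAA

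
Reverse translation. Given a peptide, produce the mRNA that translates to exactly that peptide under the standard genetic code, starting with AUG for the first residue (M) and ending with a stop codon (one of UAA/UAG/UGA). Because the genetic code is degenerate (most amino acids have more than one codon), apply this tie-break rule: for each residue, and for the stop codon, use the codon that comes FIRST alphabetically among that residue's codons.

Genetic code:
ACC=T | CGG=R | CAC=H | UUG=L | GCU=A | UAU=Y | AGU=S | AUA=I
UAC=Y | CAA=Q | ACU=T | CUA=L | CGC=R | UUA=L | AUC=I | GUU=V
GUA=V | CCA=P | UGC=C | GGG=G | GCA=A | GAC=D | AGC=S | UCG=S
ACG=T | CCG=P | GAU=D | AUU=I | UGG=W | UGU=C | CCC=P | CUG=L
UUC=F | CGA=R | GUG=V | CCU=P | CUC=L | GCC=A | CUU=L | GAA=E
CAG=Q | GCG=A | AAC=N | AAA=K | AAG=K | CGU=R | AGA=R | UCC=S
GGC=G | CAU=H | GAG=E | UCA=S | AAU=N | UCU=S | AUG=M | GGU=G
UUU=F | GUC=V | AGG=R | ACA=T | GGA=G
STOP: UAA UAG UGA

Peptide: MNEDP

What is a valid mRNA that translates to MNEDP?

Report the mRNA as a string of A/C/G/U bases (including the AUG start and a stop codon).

Answer: mRNA: AUGAACGAAGACCCAUAA

Derivation:
residue 1: M -> AUG (start codon)
residue 2: N codons sorted = AAC,AAU -> pick first = AAC
residue 3: E codons sorted = GAA,GAG -> pick first = GAA
residue 4: D codons sorted = GAC,GAU -> pick first = GAC
residue 5: P codons sorted = CCA,CCC,CCG,CCU -> pick first = CCA
terminator: stop codons sorted = UAA,UAG,UGA -> pick first = UAA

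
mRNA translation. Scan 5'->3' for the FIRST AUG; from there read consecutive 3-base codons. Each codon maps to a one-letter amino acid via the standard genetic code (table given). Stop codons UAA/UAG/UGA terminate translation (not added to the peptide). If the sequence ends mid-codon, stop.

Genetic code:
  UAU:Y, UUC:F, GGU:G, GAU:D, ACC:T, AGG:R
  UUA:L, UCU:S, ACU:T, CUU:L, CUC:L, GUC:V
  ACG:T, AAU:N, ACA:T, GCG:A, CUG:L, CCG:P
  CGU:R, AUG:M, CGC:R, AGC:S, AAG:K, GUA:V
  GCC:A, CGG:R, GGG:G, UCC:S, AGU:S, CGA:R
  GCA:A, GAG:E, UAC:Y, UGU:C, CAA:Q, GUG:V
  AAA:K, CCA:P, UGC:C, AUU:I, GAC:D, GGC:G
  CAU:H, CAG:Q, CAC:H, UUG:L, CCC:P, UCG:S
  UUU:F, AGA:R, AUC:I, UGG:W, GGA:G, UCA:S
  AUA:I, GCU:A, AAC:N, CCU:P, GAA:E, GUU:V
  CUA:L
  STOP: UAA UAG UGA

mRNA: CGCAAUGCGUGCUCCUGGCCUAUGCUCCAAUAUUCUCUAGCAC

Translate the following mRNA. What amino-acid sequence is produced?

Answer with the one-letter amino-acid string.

start AUG at pos 4
pos 4: AUG -> M; peptide=M
pos 7: CGU -> R; peptide=MR
pos 10: GCU -> A; peptide=MRA
pos 13: CCU -> P; peptide=MRAP
pos 16: GGC -> G; peptide=MRAPG
pos 19: CUA -> L; peptide=MRAPGL
pos 22: UGC -> C; peptide=MRAPGLC
pos 25: UCC -> S; peptide=MRAPGLCS
pos 28: AAU -> N; peptide=MRAPGLCSN
pos 31: AUU -> I; peptide=MRAPGLCSNI
pos 34: CUC -> L; peptide=MRAPGLCSNIL
pos 37: UAG -> STOP

Answer: MRAPGLCSNIL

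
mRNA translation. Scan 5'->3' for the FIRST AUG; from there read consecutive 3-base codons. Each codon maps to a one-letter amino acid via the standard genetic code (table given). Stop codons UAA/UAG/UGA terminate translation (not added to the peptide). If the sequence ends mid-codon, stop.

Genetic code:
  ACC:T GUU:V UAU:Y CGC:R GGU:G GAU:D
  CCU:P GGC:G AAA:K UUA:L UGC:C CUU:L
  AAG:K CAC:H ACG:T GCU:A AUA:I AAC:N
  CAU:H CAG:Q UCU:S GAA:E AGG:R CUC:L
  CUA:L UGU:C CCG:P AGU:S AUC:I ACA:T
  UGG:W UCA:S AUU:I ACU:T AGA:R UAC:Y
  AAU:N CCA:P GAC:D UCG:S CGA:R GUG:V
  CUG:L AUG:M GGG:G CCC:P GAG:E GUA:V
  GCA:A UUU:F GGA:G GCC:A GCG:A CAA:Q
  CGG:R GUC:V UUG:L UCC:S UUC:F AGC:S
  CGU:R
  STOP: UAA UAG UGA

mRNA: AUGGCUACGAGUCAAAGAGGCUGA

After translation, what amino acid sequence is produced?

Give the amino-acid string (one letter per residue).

start AUG at pos 0
pos 0: AUG -> M; peptide=M
pos 3: GCU -> A; peptide=MA
pos 6: ACG -> T; peptide=MAT
pos 9: AGU -> S; peptide=MATS
pos 12: CAA -> Q; peptide=MATSQ
pos 15: AGA -> R; peptide=MATSQR
pos 18: GGC -> G; peptide=MATSQRG
pos 21: UGA -> STOP

Answer: MATSQRG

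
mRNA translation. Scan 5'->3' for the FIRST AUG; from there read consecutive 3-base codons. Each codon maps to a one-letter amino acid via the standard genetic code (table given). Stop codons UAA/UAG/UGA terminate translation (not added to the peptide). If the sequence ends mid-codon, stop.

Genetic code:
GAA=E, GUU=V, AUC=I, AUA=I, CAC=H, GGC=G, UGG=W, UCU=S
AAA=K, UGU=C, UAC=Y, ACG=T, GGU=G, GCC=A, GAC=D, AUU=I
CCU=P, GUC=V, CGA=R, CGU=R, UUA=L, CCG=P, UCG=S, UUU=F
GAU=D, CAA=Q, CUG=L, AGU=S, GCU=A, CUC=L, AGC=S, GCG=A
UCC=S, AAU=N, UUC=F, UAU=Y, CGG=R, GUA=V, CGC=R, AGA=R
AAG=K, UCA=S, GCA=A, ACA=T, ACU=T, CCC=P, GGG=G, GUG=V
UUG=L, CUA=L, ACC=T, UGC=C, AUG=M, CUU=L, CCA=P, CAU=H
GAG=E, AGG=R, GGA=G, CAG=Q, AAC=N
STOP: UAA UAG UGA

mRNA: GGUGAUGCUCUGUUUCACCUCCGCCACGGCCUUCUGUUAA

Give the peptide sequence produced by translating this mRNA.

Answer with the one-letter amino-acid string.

Answer: MLCFTSATAFC

Derivation:
start AUG at pos 4
pos 4: AUG -> M; peptide=M
pos 7: CUC -> L; peptide=ML
pos 10: UGU -> C; peptide=MLC
pos 13: UUC -> F; peptide=MLCF
pos 16: ACC -> T; peptide=MLCFT
pos 19: UCC -> S; peptide=MLCFTS
pos 22: GCC -> A; peptide=MLCFTSA
pos 25: ACG -> T; peptide=MLCFTSAT
pos 28: GCC -> A; peptide=MLCFTSATA
pos 31: UUC -> F; peptide=MLCFTSATAF
pos 34: UGU -> C; peptide=MLCFTSATAFC
pos 37: UAA -> STOP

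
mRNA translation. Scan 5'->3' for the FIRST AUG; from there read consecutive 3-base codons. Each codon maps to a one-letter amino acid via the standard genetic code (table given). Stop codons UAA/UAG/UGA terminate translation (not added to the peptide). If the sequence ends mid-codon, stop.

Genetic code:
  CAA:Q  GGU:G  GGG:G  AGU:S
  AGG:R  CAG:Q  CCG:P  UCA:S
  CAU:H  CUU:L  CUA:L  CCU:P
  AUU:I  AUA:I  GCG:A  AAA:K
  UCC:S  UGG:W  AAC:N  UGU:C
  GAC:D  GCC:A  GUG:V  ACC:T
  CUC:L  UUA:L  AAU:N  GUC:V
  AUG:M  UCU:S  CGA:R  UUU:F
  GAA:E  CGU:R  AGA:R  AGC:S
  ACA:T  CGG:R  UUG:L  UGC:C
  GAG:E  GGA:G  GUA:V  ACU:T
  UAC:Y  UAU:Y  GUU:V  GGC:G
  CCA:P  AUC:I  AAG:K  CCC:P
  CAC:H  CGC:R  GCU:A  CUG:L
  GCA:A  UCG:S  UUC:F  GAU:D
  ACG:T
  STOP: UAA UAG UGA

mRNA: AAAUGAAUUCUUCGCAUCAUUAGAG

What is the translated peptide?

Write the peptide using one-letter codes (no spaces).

Answer: MNSSHH

Derivation:
start AUG at pos 2
pos 2: AUG -> M; peptide=M
pos 5: AAU -> N; peptide=MN
pos 8: UCU -> S; peptide=MNS
pos 11: UCG -> S; peptide=MNSS
pos 14: CAU -> H; peptide=MNSSH
pos 17: CAU -> H; peptide=MNSSHH
pos 20: UAG -> STOP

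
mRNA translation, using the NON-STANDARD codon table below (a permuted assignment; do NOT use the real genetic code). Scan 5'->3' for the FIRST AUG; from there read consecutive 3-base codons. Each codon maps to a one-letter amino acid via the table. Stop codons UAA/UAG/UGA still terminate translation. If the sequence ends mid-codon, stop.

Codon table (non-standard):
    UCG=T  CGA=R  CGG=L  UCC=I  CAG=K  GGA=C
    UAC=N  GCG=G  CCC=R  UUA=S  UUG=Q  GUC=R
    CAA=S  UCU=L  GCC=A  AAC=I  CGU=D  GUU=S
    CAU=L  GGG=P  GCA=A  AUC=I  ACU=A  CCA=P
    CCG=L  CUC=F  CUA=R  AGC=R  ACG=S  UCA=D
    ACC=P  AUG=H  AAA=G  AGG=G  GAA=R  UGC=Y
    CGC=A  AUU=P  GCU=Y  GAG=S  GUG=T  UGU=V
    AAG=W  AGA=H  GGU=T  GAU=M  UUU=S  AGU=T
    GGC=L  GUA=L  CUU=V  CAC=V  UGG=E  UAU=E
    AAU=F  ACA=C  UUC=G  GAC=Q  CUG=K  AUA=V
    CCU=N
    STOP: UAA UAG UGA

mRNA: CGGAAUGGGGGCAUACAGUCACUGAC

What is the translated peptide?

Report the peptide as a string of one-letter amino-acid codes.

Answer: HPANTV

Derivation:
start AUG at pos 4
pos 4: AUG -> H; peptide=H
pos 7: GGG -> P; peptide=HP
pos 10: GCA -> A; peptide=HPA
pos 13: UAC -> N; peptide=HPAN
pos 16: AGU -> T; peptide=HPANT
pos 19: CAC -> V; peptide=HPANTV
pos 22: UGA -> STOP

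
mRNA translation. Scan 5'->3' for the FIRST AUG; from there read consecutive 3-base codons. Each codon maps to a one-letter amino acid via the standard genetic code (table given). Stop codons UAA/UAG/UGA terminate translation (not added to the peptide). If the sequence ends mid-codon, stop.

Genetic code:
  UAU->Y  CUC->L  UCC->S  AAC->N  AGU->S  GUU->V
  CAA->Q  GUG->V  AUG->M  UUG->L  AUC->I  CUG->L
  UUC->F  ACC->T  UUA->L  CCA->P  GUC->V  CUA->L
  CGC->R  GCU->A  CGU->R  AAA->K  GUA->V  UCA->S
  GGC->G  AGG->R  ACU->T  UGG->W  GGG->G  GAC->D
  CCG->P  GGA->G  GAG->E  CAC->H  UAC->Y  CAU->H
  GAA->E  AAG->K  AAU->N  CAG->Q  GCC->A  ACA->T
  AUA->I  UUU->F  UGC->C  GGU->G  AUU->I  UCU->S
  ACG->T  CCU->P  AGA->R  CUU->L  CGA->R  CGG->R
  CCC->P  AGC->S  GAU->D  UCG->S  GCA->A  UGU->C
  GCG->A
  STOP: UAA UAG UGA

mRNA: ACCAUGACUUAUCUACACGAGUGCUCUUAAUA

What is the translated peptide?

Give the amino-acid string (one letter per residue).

start AUG at pos 3
pos 3: AUG -> M; peptide=M
pos 6: ACU -> T; peptide=MT
pos 9: UAU -> Y; peptide=MTY
pos 12: CUA -> L; peptide=MTYL
pos 15: CAC -> H; peptide=MTYLH
pos 18: GAG -> E; peptide=MTYLHE
pos 21: UGC -> C; peptide=MTYLHEC
pos 24: UCU -> S; peptide=MTYLHECS
pos 27: UAA -> STOP

Answer: MTYLHECS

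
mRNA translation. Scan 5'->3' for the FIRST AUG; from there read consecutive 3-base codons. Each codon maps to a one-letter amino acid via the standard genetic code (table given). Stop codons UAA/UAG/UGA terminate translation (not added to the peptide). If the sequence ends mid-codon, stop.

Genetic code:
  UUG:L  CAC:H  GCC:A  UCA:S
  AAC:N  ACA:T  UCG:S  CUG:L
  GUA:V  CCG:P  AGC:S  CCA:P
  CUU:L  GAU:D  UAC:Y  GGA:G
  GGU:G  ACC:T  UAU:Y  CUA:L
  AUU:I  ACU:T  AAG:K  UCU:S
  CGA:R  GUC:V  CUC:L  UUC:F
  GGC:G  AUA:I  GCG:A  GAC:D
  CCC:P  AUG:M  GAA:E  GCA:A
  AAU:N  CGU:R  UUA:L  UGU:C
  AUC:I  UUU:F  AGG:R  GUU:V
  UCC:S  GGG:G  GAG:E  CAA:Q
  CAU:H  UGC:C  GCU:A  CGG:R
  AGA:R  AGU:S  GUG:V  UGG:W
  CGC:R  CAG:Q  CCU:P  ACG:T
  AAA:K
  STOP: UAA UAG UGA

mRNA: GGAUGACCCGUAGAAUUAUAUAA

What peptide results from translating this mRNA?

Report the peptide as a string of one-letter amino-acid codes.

Answer: MTRRII

Derivation:
start AUG at pos 2
pos 2: AUG -> M; peptide=M
pos 5: ACC -> T; peptide=MT
pos 8: CGU -> R; peptide=MTR
pos 11: AGA -> R; peptide=MTRR
pos 14: AUU -> I; peptide=MTRRI
pos 17: AUA -> I; peptide=MTRRII
pos 20: UAA -> STOP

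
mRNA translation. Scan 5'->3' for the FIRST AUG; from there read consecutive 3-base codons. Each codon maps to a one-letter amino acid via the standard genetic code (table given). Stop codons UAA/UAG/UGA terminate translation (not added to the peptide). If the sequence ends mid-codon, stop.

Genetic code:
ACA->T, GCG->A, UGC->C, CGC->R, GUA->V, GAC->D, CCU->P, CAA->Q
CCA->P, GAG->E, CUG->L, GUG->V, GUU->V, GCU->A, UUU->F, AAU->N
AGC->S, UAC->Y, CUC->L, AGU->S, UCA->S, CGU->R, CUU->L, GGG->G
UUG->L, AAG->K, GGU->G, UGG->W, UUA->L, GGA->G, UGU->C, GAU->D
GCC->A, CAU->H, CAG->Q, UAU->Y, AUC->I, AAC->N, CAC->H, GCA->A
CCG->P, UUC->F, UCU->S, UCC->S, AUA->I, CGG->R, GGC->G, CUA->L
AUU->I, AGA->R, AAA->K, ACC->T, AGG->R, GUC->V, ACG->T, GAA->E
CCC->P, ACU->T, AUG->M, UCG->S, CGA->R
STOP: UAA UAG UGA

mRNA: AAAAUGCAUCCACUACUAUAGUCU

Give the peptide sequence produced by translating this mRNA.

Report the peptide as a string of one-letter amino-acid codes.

Answer: MHPLL

Derivation:
start AUG at pos 3
pos 3: AUG -> M; peptide=M
pos 6: CAU -> H; peptide=MH
pos 9: CCA -> P; peptide=MHP
pos 12: CUA -> L; peptide=MHPL
pos 15: CUA -> L; peptide=MHPLL
pos 18: UAG -> STOP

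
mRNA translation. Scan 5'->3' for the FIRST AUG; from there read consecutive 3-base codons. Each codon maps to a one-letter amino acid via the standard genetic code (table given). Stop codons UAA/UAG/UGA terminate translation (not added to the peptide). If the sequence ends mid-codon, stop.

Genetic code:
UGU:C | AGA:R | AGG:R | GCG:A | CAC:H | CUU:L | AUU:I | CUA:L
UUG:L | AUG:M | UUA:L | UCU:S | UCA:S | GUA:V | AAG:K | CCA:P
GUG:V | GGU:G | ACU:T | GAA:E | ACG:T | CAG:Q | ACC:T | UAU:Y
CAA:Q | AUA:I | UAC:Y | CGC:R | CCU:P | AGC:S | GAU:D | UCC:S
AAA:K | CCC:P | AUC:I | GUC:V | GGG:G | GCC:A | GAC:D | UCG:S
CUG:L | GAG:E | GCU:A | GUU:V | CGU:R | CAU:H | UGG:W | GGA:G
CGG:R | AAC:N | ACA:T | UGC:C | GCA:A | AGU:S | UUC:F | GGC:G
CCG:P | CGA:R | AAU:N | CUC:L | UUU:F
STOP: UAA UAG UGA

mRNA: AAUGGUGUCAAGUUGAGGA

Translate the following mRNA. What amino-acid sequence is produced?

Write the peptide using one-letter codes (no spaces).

Answer: MVSS

Derivation:
start AUG at pos 1
pos 1: AUG -> M; peptide=M
pos 4: GUG -> V; peptide=MV
pos 7: UCA -> S; peptide=MVS
pos 10: AGU -> S; peptide=MVSS
pos 13: UGA -> STOP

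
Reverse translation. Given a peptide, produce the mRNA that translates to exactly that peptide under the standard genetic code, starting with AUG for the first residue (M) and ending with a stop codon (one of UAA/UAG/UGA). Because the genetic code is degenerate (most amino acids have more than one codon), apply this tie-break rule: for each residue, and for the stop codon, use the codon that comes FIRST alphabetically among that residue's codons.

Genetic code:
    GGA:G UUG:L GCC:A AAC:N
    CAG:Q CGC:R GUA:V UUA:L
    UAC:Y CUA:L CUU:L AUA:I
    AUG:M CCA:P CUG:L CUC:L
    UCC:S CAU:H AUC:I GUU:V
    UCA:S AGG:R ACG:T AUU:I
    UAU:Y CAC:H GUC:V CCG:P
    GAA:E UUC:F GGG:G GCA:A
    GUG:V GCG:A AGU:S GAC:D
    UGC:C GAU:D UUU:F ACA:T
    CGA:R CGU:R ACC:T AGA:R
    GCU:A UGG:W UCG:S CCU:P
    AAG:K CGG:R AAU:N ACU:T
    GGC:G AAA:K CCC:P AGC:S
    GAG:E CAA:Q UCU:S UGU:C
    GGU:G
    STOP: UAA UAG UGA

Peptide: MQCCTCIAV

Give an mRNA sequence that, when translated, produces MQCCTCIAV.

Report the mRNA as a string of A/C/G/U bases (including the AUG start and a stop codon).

Answer: mRNA: AUGCAAUGCUGCACAUGCAUAGCAGUAUAA

Derivation:
residue 1: M -> AUG (start codon)
residue 2: Q codons sorted = CAA,CAG -> pick first = CAA
residue 3: C codons sorted = UGC,UGU -> pick first = UGC
residue 4: C codons sorted = UGC,UGU -> pick first = UGC
residue 5: T codons sorted = ACA,ACC,ACG,ACU -> pick first = ACA
residue 6: C codons sorted = UGC,UGU -> pick first = UGC
residue 7: I codons sorted = AUA,AUC,AUU -> pick first = AUA
residue 8: A codons sorted = GCA,GCC,GCG,GCU -> pick first = GCA
residue 9: V codons sorted = GUA,GUC,GUG,GUU -> pick first = GUA
terminator: stop codons sorted = UAA,UAG,UGA -> pick first = UAA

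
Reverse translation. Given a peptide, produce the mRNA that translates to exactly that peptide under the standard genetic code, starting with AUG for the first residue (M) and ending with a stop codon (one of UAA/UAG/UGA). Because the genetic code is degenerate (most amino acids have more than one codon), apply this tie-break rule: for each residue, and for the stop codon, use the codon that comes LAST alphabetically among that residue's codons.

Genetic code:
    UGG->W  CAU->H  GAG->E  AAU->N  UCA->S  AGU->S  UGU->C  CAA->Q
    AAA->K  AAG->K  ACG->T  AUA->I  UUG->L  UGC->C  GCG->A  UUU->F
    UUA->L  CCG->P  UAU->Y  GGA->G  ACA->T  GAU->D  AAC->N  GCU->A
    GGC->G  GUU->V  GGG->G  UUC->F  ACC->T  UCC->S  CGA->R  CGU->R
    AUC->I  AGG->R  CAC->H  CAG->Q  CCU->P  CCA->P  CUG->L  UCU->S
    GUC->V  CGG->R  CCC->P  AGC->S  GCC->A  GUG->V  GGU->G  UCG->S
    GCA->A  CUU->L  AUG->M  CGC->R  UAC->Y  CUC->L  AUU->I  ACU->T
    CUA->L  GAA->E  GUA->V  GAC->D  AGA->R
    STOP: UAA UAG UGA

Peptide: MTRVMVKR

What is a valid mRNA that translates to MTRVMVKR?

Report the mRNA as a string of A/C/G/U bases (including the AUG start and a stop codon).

residue 1: M -> AUG (start codon)
residue 2: T codons sorted = ACA,ACC,ACG,ACU -> pick last = ACU
residue 3: R codons sorted = AGA,AGG,CGA,CGC,CGG,CGU -> pick last = CGU
residue 4: V codons sorted = GUA,GUC,GUG,GUU -> pick last = GUU
residue 5: M -> AUG (only codon)
residue 6: V codons sorted = GUA,GUC,GUG,GUU -> pick last = GUU
residue 7: K codons sorted = AAA,AAG -> pick last = AAG
residue 8: R codons sorted = AGA,AGG,CGA,CGC,CGG,CGU -> pick last = CGU
terminator: stop codons sorted = UAA,UAG,UGA -> pick last = UGA

Answer: mRNA: AUGACUCGUGUUAUGGUUAAGCGUUGA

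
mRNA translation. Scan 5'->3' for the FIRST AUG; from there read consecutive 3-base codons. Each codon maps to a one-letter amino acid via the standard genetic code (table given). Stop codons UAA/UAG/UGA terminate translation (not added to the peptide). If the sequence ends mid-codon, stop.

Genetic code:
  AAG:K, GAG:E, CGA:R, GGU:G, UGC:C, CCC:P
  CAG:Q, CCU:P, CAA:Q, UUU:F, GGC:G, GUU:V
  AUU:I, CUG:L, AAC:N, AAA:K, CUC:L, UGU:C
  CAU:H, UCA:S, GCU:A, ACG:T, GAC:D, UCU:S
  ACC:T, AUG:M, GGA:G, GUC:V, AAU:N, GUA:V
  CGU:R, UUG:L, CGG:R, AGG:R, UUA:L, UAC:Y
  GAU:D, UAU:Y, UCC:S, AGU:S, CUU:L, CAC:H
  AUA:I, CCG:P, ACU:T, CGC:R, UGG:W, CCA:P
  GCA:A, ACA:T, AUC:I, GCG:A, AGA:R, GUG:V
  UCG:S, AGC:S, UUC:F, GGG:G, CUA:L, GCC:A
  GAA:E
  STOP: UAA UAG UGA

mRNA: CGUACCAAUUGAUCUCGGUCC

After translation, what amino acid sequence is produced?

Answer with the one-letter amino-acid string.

Answer: (empty: no AUG start codon)

Derivation:
no AUG start codon found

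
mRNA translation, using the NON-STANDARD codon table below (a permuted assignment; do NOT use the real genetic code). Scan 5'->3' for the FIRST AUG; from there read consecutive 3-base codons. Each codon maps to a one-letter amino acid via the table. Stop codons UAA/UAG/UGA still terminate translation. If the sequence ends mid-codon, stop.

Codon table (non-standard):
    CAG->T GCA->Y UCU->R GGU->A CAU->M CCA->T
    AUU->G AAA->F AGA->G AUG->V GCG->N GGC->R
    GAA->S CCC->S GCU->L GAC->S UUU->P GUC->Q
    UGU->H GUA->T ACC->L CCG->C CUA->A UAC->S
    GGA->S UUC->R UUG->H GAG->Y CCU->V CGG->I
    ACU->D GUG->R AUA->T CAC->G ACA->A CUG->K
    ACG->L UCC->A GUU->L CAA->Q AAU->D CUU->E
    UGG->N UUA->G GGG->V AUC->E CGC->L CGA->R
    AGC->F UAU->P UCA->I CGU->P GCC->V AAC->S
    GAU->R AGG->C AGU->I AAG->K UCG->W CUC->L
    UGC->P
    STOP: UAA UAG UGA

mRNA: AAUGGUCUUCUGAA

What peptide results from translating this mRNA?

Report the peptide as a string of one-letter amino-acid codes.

Answer: VQR

Derivation:
start AUG at pos 1
pos 1: AUG -> V; peptide=V
pos 4: GUC -> Q; peptide=VQ
pos 7: UUC -> R; peptide=VQR
pos 10: UGA -> STOP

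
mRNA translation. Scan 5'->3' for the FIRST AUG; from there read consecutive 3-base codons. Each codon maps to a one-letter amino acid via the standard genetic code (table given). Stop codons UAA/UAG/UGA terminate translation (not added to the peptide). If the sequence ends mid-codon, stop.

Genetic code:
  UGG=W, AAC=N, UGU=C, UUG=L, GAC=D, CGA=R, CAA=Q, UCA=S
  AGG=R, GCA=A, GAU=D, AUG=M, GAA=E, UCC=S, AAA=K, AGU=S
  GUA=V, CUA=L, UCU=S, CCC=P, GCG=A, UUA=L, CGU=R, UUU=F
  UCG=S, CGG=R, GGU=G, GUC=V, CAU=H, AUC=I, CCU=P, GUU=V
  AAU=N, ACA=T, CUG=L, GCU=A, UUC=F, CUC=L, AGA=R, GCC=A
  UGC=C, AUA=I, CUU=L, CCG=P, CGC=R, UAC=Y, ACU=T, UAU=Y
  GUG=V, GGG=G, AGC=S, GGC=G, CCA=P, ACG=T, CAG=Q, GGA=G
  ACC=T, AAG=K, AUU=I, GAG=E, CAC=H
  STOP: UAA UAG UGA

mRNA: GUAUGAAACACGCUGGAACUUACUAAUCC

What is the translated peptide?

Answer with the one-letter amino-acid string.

start AUG at pos 2
pos 2: AUG -> M; peptide=M
pos 5: AAA -> K; peptide=MK
pos 8: CAC -> H; peptide=MKH
pos 11: GCU -> A; peptide=MKHA
pos 14: GGA -> G; peptide=MKHAG
pos 17: ACU -> T; peptide=MKHAGT
pos 20: UAC -> Y; peptide=MKHAGTY
pos 23: UAA -> STOP

Answer: MKHAGTY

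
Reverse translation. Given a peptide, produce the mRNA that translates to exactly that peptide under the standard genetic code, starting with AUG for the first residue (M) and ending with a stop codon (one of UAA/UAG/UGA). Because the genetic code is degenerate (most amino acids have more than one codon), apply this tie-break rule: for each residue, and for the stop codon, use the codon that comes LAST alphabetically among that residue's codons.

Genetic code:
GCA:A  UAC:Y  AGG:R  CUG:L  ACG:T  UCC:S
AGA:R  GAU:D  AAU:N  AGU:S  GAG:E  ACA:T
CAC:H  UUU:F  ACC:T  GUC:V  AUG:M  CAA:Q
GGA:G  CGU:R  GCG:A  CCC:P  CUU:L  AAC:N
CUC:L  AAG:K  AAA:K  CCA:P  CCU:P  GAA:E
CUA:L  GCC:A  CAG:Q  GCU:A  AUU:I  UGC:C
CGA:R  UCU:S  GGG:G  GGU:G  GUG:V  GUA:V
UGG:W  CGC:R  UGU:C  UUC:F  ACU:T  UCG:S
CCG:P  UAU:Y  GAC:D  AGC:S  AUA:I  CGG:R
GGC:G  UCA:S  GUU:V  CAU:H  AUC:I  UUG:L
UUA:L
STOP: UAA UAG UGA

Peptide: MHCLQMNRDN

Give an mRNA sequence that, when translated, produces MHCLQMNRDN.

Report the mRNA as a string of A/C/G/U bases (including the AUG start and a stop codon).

Answer: mRNA: AUGCAUUGUUUGCAGAUGAAUCGUGAUAAUUGA

Derivation:
residue 1: M -> AUG (start codon)
residue 2: H codons sorted = CAC,CAU -> pick last = CAU
residue 3: C codons sorted = UGC,UGU -> pick last = UGU
residue 4: L codons sorted = CUA,CUC,CUG,CUU,UUA,UUG -> pick last = UUG
residue 5: Q codons sorted = CAA,CAG -> pick last = CAG
residue 6: M -> AUG (only codon)
residue 7: N codons sorted = AAC,AAU -> pick last = AAU
residue 8: R codons sorted = AGA,AGG,CGA,CGC,CGG,CGU -> pick last = CGU
residue 9: D codons sorted = GAC,GAU -> pick last = GAU
residue 10: N codons sorted = AAC,AAU -> pick last = AAU
terminator: stop codons sorted = UAA,UAG,UGA -> pick last = UGA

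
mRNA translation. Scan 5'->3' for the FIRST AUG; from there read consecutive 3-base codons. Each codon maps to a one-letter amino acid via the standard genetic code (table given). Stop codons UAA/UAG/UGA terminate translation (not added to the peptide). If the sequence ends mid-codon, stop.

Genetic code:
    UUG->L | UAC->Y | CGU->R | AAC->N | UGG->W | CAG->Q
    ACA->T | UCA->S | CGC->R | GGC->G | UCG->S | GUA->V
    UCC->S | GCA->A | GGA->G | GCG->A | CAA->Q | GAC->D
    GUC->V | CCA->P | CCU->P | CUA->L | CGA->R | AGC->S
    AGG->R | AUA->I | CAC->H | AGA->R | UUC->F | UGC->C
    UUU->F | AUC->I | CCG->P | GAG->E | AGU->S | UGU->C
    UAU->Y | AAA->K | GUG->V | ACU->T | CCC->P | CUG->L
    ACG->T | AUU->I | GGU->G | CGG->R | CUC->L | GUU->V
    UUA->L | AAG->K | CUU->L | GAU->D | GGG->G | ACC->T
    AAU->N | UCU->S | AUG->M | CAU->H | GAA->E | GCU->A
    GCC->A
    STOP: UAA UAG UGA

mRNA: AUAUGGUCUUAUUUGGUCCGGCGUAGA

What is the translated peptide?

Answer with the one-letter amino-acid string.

Answer: MVLFGPA

Derivation:
start AUG at pos 2
pos 2: AUG -> M; peptide=M
pos 5: GUC -> V; peptide=MV
pos 8: UUA -> L; peptide=MVL
pos 11: UUU -> F; peptide=MVLF
pos 14: GGU -> G; peptide=MVLFG
pos 17: CCG -> P; peptide=MVLFGP
pos 20: GCG -> A; peptide=MVLFGPA
pos 23: UAG -> STOP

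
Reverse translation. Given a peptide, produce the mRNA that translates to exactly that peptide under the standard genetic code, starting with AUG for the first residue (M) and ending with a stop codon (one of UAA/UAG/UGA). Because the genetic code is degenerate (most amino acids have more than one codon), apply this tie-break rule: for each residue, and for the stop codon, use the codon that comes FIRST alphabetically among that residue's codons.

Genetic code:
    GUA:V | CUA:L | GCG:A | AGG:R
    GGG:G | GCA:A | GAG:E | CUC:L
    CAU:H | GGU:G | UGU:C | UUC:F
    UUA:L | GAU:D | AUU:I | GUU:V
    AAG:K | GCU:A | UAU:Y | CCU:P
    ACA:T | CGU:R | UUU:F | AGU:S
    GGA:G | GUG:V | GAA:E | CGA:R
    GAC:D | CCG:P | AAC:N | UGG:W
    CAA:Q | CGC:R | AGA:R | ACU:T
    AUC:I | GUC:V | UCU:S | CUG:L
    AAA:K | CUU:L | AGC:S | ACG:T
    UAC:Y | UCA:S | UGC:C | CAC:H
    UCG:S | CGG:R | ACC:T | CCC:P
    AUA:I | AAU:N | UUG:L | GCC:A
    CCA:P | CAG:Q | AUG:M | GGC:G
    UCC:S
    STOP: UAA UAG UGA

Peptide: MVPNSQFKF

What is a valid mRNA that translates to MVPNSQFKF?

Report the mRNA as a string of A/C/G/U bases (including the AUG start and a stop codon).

Answer: mRNA: AUGGUACCAAACAGCCAAUUCAAAUUCUAA

Derivation:
residue 1: M -> AUG (start codon)
residue 2: V codons sorted = GUA,GUC,GUG,GUU -> pick first = GUA
residue 3: P codons sorted = CCA,CCC,CCG,CCU -> pick first = CCA
residue 4: N codons sorted = AAC,AAU -> pick first = AAC
residue 5: S codons sorted = AGC,AGU,UCA,UCC,UCG,UCU -> pick first = AGC
residue 6: Q codons sorted = CAA,CAG -> pick first = CAA
residue 7: F codons sorted = UUC,UUU -> pick first = UUC
residue 8: K codons sorted = AAA,AAG -> pick first = AAA
residue 9: F codons sorted = UUC,UUU -> pick first = UUC
terminator: stop codons sorted = UAA,UAG,UGA -> pick first = UAA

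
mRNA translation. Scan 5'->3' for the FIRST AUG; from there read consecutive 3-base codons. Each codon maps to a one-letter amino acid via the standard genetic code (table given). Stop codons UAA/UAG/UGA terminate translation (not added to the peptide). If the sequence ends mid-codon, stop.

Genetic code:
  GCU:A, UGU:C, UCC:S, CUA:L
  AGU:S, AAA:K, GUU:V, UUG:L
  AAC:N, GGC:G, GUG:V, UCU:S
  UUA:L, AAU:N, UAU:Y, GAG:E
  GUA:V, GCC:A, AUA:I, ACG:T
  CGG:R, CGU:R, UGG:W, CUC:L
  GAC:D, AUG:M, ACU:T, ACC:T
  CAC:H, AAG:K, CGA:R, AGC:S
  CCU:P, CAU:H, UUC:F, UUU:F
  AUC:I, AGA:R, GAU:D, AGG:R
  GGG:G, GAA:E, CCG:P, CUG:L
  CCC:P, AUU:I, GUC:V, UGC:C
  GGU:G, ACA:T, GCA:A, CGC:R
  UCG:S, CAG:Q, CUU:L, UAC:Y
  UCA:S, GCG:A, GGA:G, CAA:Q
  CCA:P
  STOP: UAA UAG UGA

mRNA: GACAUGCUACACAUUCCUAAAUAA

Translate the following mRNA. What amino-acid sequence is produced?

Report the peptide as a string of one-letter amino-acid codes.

start AUG at pos 3
pos 3: AUG -> M; peptide=M
pos 6: CUA -> L; peptide=ML
pos 9: CAC -> H; peptide=MLH
pos 12: AUU -> I; peptide=MLHI
pos 15: CCU -> P; peptide=MLHIP
pos 18: AAA -> K; peptide=MLHIPK
pos 21: UAA -> STOP

Answer: MLHIPK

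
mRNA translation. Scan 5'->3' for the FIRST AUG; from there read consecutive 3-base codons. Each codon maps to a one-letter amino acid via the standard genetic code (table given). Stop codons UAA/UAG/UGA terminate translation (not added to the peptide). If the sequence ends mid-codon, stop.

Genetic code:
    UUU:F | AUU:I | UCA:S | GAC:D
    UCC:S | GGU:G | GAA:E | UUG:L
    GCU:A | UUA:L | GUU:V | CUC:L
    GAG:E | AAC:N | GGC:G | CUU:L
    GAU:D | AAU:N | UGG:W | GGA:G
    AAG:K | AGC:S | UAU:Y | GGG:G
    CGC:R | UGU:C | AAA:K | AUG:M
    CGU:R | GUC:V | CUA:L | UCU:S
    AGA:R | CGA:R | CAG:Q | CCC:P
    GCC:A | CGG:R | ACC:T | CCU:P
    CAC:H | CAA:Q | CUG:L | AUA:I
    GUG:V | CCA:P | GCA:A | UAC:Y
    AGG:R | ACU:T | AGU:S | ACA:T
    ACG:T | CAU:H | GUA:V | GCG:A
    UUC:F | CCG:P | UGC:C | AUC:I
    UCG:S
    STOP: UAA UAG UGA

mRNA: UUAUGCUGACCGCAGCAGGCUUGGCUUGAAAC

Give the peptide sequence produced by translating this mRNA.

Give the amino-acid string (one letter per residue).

start AUG at pos 2
pos 2: AUG -> M; peptide=M
pos 5: CUG -> L; peptide=ML
pos 8: ACC -> T; peptide=MLT
pos 11: GCA -> A; peptide=MLTA
pos 14: GCA -> A; peptide=MLTAA
pos 17: GGC -> G; peptide=MLTAAG
pos 20: UUG -> L; peptide=MLTAAGL
pos 23: GCU -> A; peptide=MLTAAGLA
pos 26: UGA -> STOP

Answer: MLTAAGLA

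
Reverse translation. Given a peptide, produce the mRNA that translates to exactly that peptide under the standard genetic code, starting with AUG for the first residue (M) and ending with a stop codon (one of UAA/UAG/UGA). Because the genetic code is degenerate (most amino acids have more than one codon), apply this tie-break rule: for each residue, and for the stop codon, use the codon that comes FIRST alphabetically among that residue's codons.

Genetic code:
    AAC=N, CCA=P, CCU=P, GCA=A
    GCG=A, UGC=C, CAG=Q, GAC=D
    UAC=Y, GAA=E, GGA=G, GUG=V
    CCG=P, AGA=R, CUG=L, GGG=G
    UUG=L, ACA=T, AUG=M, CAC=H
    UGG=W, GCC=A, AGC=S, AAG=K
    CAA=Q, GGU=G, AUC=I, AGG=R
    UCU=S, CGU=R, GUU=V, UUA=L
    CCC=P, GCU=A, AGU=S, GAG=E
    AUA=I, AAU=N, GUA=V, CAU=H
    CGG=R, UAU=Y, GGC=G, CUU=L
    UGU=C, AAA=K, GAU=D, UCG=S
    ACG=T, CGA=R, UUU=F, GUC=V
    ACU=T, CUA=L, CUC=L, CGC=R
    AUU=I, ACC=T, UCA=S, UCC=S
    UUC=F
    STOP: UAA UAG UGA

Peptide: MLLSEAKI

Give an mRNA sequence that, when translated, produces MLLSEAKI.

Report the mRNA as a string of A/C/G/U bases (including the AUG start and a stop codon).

residue 1: M -> AUG (start codon)
residue 2: L codons sorted = CUA,CUC,CUG,CUU,UUA,UUG -> pick first = CUA
residue 3: L codons sorted = CUA,CUC,CUG,CUU,UUA,UUG -> pick first = CUA
residue 4: S codons sorted = AGC,AGU,UCA,UCC,UCG,UCU -> pick first = AGC
residue 5: E codons sorted = GAA,GAG -> pick first = GAA
residue 6: A codons sorted = GCA,GCC,GCG,GCU -> pick first = GCA
residue 7: K codons sorted = AAA,AAG -> pick first = AAA
residue 8: I codons sorted = AUA,AUC,AUU -> pick first = AUA
terminator: stop codons sorted = UAA,UAG,UGA -> pick first = UAA

Answer: mRNA: AUGCUACUAAGCGAAGCAAAAAUAUAA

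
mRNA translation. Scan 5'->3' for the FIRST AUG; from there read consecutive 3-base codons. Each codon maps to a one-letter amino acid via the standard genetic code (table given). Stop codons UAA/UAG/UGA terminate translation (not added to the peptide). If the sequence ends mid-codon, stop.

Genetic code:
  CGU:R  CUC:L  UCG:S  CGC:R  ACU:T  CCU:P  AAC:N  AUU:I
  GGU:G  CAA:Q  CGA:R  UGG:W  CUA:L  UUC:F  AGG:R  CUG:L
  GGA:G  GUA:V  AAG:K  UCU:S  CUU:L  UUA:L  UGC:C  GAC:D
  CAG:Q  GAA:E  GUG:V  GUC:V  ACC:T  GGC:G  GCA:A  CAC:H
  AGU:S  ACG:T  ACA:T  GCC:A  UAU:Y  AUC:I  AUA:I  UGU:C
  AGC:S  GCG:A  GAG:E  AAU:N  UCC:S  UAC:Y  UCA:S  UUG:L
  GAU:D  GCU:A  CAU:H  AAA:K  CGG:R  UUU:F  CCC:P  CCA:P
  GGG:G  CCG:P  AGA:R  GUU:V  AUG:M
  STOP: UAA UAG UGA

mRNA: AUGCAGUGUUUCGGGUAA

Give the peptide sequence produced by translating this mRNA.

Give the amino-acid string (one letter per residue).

start AUG at pos 0
pos 0: AUG -> M; peptide=M
pos 3: CAG -> Q; peptide=MQ
pos 6: UGU -> C; peptide=MQC
pos 9: UUC -> F; peptide=MQCF
pos 12: GGG -> G; peptide=MQCFG
pos 15: UAA -> STOP

Answer: MQCFG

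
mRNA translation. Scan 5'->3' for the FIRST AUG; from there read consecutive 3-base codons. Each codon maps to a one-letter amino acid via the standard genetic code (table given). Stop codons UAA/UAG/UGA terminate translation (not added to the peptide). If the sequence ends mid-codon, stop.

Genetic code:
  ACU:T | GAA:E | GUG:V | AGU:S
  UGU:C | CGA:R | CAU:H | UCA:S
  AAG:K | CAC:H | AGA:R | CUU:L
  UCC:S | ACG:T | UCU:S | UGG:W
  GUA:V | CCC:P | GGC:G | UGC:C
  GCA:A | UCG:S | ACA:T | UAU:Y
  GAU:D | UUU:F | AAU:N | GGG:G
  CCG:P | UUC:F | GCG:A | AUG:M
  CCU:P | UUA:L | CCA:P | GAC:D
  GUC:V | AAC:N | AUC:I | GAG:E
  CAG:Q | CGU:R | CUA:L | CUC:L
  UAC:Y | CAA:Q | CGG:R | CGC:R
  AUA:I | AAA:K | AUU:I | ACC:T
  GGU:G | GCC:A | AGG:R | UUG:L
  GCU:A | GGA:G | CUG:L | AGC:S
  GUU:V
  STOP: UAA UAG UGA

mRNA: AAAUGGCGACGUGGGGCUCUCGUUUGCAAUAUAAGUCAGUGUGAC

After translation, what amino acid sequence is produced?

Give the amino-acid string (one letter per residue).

start AUG at pos 2
pos 2: AUG -> M; peptide=M
pos 5: GCG -> A; peptide=MA
pos 8: ACG -> T; peptide=MAT
pos 11: UGG -> W; peptide=MATW
pos 14: GGC -> G; peptide=MATWG
pos 17: UCU -> S; peptide=MATWGS
pos 20: CGU -> R; peptide=MATWGSR
pos 23: UUG -> L; peptide=MATWGSRL
pos 26: CAA -> Q; peptide=MATWGSRLQ
pos 29: UAU -> Y; peptide=MATWGSRLQY
pos 32: AAG -> K; peptide=MATWGSRLQYK
pos 35: UCA -> S; peptide=MATWGSRLQYKS
pos 38: GUG -> V; peptide=MATWGSRLQYKSV
pos 41: UGA -> STOP

Answer: MATWGSRLQYKSV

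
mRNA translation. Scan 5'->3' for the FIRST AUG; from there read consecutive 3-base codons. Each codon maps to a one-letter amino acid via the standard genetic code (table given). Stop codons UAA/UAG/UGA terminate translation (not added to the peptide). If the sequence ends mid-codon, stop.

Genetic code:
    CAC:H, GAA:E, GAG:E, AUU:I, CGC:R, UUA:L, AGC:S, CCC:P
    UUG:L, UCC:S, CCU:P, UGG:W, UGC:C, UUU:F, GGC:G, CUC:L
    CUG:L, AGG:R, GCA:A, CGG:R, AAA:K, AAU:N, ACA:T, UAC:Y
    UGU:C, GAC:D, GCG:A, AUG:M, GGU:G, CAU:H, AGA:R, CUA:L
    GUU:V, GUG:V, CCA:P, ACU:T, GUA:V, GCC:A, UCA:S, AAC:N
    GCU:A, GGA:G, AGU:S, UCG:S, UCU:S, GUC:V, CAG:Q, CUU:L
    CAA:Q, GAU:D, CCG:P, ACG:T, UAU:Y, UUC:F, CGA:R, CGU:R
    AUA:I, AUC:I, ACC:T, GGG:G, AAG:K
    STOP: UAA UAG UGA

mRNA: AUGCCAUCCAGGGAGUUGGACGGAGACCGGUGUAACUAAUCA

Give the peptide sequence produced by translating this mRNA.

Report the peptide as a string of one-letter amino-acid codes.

Answer: MPSRELDGDRCN

Derivation:
start AUG at pos 0
pos 0: AUG -> M; peptide=M
pos 3: CCA -> P; peptide=MP
pos 6: UCC -> S; peptide=MPS
pos 9: AGG -> R; peptide=MPSR
pos 12: GAG -> E; peptide=MPSRE
pos 15: UUG -> L; peptide=MPSREL
pos 18: GAC -> D; peptide=MPSRELD
pos 21: GGA -> G; peptide=MPSRELDG
pos 24: GAC -> D; peptide=MPSRELDGD
pos 27: CGG -> R; peptide=MPSRELDGDR
pos 30: UGU -> C; peptide=MPSRELDGDRC
pos 33: AAC -> N; peptide=MPSRELDGDRCN
pos 36: UAA -> STOP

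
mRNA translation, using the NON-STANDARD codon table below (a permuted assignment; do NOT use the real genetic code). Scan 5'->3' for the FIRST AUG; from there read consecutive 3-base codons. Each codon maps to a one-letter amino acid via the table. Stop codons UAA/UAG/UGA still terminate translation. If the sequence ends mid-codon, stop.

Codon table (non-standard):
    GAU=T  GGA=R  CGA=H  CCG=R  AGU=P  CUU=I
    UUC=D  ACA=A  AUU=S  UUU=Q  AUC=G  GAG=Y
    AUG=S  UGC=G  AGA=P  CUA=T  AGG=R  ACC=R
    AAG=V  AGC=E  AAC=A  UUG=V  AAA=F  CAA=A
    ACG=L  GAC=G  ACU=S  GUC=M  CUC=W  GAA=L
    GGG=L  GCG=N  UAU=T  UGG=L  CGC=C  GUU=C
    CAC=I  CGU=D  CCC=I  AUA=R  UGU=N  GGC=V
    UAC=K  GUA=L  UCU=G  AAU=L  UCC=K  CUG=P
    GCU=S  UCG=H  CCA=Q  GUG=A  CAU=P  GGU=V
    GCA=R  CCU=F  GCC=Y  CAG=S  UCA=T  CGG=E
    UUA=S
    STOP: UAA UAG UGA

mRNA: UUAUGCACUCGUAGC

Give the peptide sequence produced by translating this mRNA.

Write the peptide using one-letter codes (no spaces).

start AUG at pos 2
pos 2: AUG -> S; peptide=S
pos 5: CAC -> I; peptide=SI
pos 8: UCG -> H; peptide=SIH
pos 11: UAG -> STOP

Answer: SIH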